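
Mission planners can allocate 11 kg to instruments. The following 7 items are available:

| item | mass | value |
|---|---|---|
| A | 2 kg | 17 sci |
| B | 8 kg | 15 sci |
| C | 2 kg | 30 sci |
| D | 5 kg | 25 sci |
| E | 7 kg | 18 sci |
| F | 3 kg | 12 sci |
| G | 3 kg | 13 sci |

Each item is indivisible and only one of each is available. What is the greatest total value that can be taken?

72 sci

Check high-value combinations within 11 kg:
- A+C+D: mass 2+2+5=9, value 17+30+25=72
- A+C+F+G: mass 2+2+3+3=10, value 17+30+12+13=72
- C+D+G: mass 2+5+3=10, value 30+25+13=68
Best: 72 sci.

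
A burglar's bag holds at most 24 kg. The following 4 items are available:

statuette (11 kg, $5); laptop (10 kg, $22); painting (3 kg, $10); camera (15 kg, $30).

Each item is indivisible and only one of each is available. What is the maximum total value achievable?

Check high-value combinations within 24 kg:
- painting+camera: weight 3+15=18, value 10+30=40
- statuette+laptop+painting: weight 11+10+3=24, value 5+22+10=37
- laptop+painting: weight 10+3=13, value 22+10=32
Best: $40.

$40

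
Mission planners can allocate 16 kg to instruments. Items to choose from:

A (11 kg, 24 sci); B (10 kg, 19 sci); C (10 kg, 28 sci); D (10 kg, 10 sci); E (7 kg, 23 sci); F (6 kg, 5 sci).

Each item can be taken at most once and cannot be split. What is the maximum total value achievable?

Check high-value combinations within 16 kg:
- C+F: mass 10+6=16, value 28+5=33
- C: mass 10, value 28
- E+F: mass 7+6=13, value 23+5=28
- A: mass 11, value 24
Best: 33 sci.

33 sci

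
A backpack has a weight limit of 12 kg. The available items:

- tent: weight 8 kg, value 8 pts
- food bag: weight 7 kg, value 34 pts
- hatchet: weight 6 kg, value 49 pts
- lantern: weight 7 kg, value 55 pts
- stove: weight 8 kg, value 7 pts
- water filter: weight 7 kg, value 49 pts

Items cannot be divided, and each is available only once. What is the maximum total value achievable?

55 pts

Check high-value combinations within 12 kg:
- lantern: weight 7, value 55
- hatchet: weight 6, value 49
- water filter: weight 7, value 49
Best: 55 pts.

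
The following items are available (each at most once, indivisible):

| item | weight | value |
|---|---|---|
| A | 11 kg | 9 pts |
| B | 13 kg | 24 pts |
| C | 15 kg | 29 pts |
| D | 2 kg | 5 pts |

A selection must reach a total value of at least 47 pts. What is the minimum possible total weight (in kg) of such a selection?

Subsets with value ≥ 47, sorted by total weight:
- B+C: weight 28, value 53
- B+C+D: weight 30, value 58
Minimum weight: 28 kg.

28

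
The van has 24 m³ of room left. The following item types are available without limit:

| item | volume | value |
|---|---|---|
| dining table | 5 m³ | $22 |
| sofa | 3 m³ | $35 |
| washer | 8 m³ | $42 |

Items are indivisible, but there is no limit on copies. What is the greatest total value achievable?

Best value-per-unit is sofa at 35/3, and filling with it alone uses volume 8×3=24. No mix of the others beats 8×35 = 280.

$280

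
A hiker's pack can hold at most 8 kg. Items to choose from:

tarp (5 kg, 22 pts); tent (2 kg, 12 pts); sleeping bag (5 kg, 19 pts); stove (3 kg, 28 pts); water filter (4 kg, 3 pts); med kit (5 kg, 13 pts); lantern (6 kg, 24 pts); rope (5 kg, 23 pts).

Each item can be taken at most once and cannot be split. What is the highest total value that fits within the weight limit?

51 pts

Check high-value combinations within 8 kg:
- stove+rope: weight 3+5=8, value 28+23=51
- tarp+stove: weight 5+3=8, value 22+28=50
- sleeping bag+stove: weight 5+3=8, value 19+28=47
- stove+med kit: weight 3+5=8, value 28+13=41
Best: 51 pts.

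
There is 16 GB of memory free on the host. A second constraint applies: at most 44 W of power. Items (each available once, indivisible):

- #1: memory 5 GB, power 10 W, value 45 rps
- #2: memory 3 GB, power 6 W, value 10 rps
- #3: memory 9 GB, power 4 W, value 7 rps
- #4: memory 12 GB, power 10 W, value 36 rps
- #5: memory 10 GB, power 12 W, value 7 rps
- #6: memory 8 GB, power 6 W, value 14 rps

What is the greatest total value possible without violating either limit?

Feasible sets respecting both limits:
- #1+#2+#6: memory 16, power 22, value 69
- #1+#6: memory 13, power 16, value 59
- #1+#2: memory 8, power 16, value 55
- #1+#3: memory 14, power 14, value 52
Best: 69 rps.

69 rps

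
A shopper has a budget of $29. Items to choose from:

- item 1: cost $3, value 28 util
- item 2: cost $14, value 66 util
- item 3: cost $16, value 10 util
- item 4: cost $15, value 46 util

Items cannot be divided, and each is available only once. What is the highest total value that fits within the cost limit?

Check high-value combinations within $29:
- item 2+item 4: cost 14+15=29, value 66+46=112
- item 1+item 2: cost 3+14=17, value 28+66=94
- item 1+item 4: cost 3+15=18, value 28+46=74
- item 2: cost 14, value 66
Best: 112 util.

112 util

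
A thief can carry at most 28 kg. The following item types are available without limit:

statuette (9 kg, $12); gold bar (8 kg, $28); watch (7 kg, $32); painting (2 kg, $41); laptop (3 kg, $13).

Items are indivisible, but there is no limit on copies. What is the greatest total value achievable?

$574

Best value-per-unit is painting at 41/2, and filling with it alone uses weight 14×2=28. No mix of the others beats 14×41 = 574.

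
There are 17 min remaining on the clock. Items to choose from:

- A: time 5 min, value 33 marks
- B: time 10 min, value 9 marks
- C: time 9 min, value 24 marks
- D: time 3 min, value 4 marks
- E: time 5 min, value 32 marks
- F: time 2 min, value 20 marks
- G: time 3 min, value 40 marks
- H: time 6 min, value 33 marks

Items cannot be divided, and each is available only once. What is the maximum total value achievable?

This is a 0/1 knapsack; check combinations near the capacity.
- A+F+G+H: time 5+2+3+6=16, value 33+20+40+33=126
- A+E+F+G: time 5+5+2+3=15, value 33+32+20+40=125
- E+F+G+H: time 5+2+3+6=16, value 32+20+40+33=125
- A+D+G+H: time 5+3+3+6=17, value 33+4+40+33=110
Best: 126 marks.

126 marks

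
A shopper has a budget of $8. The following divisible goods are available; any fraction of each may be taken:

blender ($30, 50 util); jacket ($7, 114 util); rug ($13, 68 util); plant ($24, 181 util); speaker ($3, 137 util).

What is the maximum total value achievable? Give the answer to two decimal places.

Take in order of value per unit:
- speaker (137/3 per unit): all 3 → value 137, running total 137.00
- jacket (114/7 per unit): 5 of 7 → value 5×114/7 = 81.4286, running total 218.43
Total 218.43.

218.43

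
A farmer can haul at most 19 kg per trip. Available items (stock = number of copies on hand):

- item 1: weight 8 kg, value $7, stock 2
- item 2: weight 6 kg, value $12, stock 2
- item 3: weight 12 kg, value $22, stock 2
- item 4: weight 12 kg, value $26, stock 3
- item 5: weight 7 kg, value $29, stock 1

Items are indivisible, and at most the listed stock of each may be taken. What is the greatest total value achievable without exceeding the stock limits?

Best selections within weight 19 and stock limits:
- 1×item 4 + 1×item 5: weight 19, value 55
- 2×item 2 + 1×item 5: weight 19, value 53
- 1×item 3 + 1×item 5: weight 19, value 51
- 1×item 2 + 1×item 5: weight 13, value 41
Best: $55.

$55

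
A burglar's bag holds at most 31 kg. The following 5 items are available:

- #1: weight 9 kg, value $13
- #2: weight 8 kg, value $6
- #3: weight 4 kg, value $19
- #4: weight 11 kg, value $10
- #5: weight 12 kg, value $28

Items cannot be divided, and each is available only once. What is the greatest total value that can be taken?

$60

Check high-value combinations within 31 kg:
- #1+#3+#5: weight 9+4+12=25, value 13+19+28=60
- #3+#4+#5: weight 4+11+12=27, value 19+10+28=57
- #2+#3+#5: weight 8+4+12=24, value 6+19+28=53
- #3+#5: weight 4+12=16, value 19+28=47
Best: $60.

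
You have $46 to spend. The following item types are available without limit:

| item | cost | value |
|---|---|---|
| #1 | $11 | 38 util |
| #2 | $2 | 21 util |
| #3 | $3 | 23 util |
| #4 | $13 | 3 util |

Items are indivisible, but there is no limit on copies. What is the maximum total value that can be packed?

483 util

Best value-per-unit is #2 at 21/2, and filling with it alone uses cost 23×2=46. No mix of the others beats 23×21 = 483.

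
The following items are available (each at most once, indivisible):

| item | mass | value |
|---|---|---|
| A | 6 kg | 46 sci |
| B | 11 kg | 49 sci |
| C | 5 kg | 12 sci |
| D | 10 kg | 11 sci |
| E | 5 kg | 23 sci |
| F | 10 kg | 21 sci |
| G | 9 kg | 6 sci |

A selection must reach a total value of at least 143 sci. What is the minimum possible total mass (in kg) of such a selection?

Subsets with value ≥ 143, sorted by total mass:
- A+B+C+E+F: mass 37, value 151
- A+B+E+F+G: mass 41, value 145
- A+B+D+E+F: mass 42, value 150
- A+B+C+E+F+G: mass 46, value 157
Minimum mass: 37 kg.

37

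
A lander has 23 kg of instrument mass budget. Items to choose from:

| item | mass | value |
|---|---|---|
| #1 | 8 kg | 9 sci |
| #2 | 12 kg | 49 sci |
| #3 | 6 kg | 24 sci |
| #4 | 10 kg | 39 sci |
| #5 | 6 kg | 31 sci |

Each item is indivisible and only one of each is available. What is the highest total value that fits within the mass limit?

94 sci

Check high-value combinations within 23 kg:
- #3+#4+#5: mass 6+10+6=22, value 24+39+31=94
- #2+#4: mass 12+10=22, value 49+39=88
- #2+#5: mass 12+6=18, value 49+31=80
Best: 94 sci.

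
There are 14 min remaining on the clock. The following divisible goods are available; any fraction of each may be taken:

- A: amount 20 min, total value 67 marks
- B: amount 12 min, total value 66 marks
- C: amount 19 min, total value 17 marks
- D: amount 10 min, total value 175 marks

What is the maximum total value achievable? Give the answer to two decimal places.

197.00

Take in order of value per unit:
- D (175/10 per unit): all 10 → value 175, running total 175.00
- B (66/12 per unit): 4 of 12 → value 4×66/12 = 22.0000, running total 197.00
Total 197.00.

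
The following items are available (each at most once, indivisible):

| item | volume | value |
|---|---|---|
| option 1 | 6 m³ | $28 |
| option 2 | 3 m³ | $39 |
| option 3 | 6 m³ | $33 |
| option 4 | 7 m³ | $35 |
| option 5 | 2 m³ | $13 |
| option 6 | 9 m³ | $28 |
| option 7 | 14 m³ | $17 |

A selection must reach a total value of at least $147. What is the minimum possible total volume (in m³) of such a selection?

Subsets with value ≥ 147, sorted by total volume:
- option 1+option 2+option 3+option 4+option 5: volume 24, value 148
- option 2+option 3+option 4+option 5+option 6: volume 27, value 148
- option 1+option 2+option 3+option 4+option 6: volume 31, value 163
- option 1+option 2+option 3+option 4+option 5+option 6: volume 33, value 176
Minimum volume: 24 m³.

24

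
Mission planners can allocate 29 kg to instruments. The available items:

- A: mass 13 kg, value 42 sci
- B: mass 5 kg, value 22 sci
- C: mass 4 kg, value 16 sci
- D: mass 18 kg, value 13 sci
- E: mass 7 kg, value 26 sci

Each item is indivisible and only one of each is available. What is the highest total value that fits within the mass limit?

Check high-value combinations within 29 kg:
- A+B+C+E: mass 13+5+4+7=29, value 42+22+16+26=106
- A+B+E: mass 13+5+7=25, value 42+22+26=90
- A+C+E: mass 13+4+7=24, value 42+16+26=84
Best: 106 sci.

106 sci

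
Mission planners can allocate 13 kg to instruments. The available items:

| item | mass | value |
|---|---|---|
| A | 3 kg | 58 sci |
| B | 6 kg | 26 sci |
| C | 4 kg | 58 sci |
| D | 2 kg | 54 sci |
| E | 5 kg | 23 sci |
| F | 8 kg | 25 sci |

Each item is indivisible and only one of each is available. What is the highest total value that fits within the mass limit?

This is a 0/1 knapsack; check combinations near the capacity.
- A+C+D: mass 3+4+2=9, value 58+58+54=170
- A+B+C: mass 3+6+4=13, value 58+26+58=142
- A+C+E: mass 3+4+5=12, value 58+58+23=139
Best: 170 sci.

170 sci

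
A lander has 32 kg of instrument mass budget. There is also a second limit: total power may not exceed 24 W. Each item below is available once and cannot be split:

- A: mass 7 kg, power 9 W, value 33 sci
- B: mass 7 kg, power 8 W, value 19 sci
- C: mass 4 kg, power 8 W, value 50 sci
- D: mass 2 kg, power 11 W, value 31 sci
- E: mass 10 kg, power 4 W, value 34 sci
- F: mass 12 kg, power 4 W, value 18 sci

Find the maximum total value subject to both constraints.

117 sci

Feasible sets respecting both limits:
- A+C+E: mass 21, power 21, value 117
- C+D+E: mass 16, power 23, value 115
- B+C+E: mass 21, power 20, value 103
- C+E+F: mass 26, power 16, value 102
Best: 117 sci.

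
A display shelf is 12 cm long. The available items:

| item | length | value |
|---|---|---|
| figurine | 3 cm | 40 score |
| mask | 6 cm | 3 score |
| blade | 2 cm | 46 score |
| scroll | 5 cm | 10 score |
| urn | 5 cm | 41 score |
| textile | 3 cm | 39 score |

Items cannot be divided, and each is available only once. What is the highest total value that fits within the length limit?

Check high-value combinations within 12 cm:
- figurine+blade+urn: length 3+2+5=10, value 40+46+41=127
- blade+urn+textile: length 2+5+3=10, value 46+41+39=126
- figurine+blade+textile: length 3+2+3=8, value 40+46+39=125
- figurine+urn+textile: length 3+5+3=11, value 40+41+39=120
- blade+scroll+urn: length 2+5+5=12, value 46+10+41=97
Best: 127 score.

127 score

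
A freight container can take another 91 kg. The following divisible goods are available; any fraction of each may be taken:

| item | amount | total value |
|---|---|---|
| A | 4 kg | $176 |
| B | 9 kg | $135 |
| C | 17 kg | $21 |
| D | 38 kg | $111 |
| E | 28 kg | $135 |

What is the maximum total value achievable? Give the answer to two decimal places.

Take in order of value per unit:
- A (176/4 per unit): all 4 → value 176, running total 176.00
- B (135/9 per unit): all 9 → value 135, running total 311.00
- E (135/28 per unit): all 28 → value 135, running total 446.00
- D (111/38 per unit): all 38 → value 111, running total 557.00
- C (21/17 per unit): 12 of 17 → value 12×21/17 = 14.8235, running total 571.82
Total 571.82.

571.82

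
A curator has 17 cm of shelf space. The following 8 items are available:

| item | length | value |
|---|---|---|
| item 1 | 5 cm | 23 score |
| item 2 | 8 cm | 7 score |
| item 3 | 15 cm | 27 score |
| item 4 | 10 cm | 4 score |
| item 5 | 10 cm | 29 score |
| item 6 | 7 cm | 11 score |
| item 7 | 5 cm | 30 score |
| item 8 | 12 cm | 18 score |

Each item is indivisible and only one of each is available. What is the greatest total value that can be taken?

64 score

Check high-value combinations within 17 cm:
- item 1+item 6+item 7: length 5+7+5=17, value 23+11+30=64
- item 5+item 7: length 10+5=15, value 29+30=59
- item 1+item 7: length 5+5=10, value 23+30=53
Best: 64 score.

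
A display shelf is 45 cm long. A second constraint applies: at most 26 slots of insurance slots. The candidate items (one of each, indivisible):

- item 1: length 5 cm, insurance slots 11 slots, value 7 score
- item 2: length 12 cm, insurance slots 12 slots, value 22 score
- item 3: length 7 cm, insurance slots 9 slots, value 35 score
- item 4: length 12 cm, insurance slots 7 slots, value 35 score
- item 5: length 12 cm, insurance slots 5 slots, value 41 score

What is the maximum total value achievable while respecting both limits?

111 score

Feasible sets respecting both limits:
- item 3+item 4+item 5: length 31, insurance slots 21, value 111
- item 2+item 3+item 5: length 31, insurance slots 26, value 98
- item 2+item 4+item 5: length 36, insurance slots 24, value 98
- item 1+item 3+item 5: length 24, insurance slots 25, value 83
Best: 111 score.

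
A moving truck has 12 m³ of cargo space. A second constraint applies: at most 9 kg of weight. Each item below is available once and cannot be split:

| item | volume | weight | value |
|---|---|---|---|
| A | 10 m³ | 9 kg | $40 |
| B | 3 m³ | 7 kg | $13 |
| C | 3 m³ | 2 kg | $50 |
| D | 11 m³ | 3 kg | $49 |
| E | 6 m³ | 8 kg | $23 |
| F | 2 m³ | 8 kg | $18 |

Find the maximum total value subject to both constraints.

$63

Feasible sets respecting both limits:
- B+C: volume 6, weight 9, value 63
- C: volume 3, weight 2, value 50
- D: volume 11, weight 3, value 49
- A: volume 10, weight 9, value 40
Best: $63.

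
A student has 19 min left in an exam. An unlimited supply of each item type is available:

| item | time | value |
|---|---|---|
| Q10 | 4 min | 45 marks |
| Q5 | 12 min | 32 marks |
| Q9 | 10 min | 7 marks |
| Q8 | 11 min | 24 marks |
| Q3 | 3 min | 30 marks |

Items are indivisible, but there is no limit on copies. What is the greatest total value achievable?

210 marks

Best value-per-unit is Q10 at 45/4; filling with it alone gives 4×45 = 180.
Optimal mix: 4×Q10 + 1×Q3 → time 19, value 210.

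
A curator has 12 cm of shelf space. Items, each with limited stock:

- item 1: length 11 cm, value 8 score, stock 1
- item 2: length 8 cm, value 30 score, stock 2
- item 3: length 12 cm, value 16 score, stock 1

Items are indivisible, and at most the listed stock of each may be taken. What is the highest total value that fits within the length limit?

Best selections within length 12 and stock limits:
- 1×item 2: length 8, value 30
- 1×item 3: length 12, value 16
- 1×item 1: length 11, value 8
Best: 30 score.

30 score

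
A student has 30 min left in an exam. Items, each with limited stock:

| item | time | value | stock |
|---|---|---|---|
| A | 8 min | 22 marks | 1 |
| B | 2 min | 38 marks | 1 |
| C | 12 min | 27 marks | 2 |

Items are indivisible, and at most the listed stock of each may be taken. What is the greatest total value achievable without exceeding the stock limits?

92 marks

Top feasible selections:
- 1×B + 2×C: time 26, value 92
- 1×A + 1×B + 1×C: time 22, value 87
- 1×B + 1×C: time 14, value 65
Best: 92 marks.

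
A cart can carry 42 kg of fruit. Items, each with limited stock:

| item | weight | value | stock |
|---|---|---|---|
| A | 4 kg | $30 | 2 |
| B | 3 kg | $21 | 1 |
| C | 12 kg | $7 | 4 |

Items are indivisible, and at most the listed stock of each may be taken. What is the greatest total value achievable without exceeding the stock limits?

$95

Top feasible selections:
- 2×A + 1×B + 2×C: weight 35, value 95
- 2×A + 1×B + 1×C: weight 23, value 88
Best: $95.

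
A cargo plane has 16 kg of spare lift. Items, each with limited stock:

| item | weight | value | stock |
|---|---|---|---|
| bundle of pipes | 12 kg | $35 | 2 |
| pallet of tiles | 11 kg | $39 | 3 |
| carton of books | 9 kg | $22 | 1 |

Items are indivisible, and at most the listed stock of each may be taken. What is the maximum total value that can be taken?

$39

Top feasible selections:
- 1×pallet of tiles: weight 11, value 39
- 1×bundle of pipes: weight 12, value 35
- 1×carton of books: weight 9, value 22
Best: $39.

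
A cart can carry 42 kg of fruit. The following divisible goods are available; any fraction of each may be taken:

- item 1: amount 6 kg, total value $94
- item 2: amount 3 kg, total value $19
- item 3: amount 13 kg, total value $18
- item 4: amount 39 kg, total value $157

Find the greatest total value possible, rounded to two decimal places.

245.85

Take in order of value per unit:
- item 1 (94/6 per unit): all 6 → value 94, running total 94.00
- item 2 (19/3 per unit): all 3 → value 19, running total 113.00
- item 4 (157/39 per unit): 33 of 39 → value 33×157/39 = 132.8462, running total 245.85
Total 245.85.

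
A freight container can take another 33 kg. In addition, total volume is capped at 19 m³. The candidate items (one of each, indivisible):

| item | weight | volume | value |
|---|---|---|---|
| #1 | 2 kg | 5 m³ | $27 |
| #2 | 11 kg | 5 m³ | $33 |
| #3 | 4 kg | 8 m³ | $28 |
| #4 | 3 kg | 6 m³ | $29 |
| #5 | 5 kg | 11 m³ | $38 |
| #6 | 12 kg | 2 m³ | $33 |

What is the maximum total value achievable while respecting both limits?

$122

Feasible sets respecting both limits:
- #1+#2+#4+#6: weight 28, volume 18, value 122
- #2+#5+#6: weight 28, volume 18, value 104
- #4+#5+#6: weight 20, volume 19, value 100
- #1+#5+#6: weight 19, volume 18, value 98
Best: $122.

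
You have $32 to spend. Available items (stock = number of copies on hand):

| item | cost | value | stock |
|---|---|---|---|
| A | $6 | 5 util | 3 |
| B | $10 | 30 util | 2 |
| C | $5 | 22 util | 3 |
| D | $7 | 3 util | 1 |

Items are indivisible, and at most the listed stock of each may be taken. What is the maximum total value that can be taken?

Top feasible selections:
- 2×B + 2×C: cost 30, value 104
- 1×A + 1×B + 3×C: cost 31, value 101
- 1×B + 3×C + 1×D: cost 32, value 99
- 1×B + 3×C: cost 25, value 96
Best: 104 util.

104 util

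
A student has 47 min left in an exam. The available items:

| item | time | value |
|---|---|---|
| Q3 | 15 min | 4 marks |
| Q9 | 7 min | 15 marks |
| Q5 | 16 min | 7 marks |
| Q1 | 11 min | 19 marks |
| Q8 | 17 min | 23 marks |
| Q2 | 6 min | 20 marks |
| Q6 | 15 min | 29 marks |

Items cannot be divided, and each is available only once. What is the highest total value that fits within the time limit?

Check high-value combinations within 47 min:
- Q9+Q8+Q2+Q6: time 7+17+6+15=45, value 15+23+20+29=87
- Q9+Q1+Q2+Q6: time 7+11+6+15=39, value 15+19+20+29=83
- Q9+Q1+Q8+Q2: time 7+11+17+6=41, value 15+19+23+20=77
- Q8+Q2+Q6: time 17+6+15=38, value 23+20+29=72
Best: 87 marks.

87 marks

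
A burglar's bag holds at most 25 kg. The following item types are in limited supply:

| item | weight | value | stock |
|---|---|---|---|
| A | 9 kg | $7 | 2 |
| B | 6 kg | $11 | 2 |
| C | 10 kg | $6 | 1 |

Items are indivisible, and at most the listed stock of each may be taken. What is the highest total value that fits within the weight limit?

$29

Best selections within weight 25 and stock limits:
- 1×A + 2×B: weight 21, value 29
- 2×B + 1×C: weight 22, value 28
- 2×A + 1×B: weight 24, value 25
Best: $29.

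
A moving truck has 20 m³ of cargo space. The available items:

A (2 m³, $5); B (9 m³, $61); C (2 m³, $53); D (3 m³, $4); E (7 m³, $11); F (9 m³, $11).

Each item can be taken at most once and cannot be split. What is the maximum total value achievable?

$130

Check high-value combinations within 20 m³:
- A+B+C+E: volume 2+9+2+7=20, value 5+61+53+11=130
- B+C+E: volume 9+2+7=18, value 61+53+11=125
- B+C+F: volume 9+2+9=20, value 61+53+11=125
Best: $130.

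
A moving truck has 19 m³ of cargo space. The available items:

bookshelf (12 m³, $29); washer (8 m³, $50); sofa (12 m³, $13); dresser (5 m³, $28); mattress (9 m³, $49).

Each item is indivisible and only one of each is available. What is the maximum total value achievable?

$99

Check high-value combinations within 19 m³:
- washer+mattress: volume 8+9=17, value 50+49=99
- washer+dresser: volume 8+5=13, value 50+28=78
- dresser+mattress: volume 5+9=14, value 28+49=77
Best: $99.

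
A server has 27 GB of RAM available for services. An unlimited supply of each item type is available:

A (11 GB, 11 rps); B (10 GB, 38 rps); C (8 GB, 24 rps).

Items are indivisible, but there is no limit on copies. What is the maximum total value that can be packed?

Best value-per-unit is B at 38/10; filling with it alone gives 2×38 = 76.
Optimal mix: 1×B + 2×C → memory 26, value 86.

86 rps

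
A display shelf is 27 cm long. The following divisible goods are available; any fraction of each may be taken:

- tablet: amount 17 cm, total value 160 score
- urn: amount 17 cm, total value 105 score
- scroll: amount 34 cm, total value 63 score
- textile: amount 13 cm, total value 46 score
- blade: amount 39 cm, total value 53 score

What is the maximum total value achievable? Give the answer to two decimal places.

Take in order of value per unit:
- tablet (160/17 per unit): all 17 → value 160, running total 160.00
- urn (105/17 per unit): 10 of 17 → value 10×105/17 = 61.7647, running total 221.76
Total 221.76.

221.76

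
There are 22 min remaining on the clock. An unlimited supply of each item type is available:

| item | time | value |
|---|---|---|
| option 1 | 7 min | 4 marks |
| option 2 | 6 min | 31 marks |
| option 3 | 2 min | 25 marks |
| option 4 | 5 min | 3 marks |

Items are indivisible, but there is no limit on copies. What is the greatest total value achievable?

Best value-per-unit is option 3 at 25/2, and filling with it alone uses time 11×2=22. No mix of the others beats 11×25 = 275.

275 marks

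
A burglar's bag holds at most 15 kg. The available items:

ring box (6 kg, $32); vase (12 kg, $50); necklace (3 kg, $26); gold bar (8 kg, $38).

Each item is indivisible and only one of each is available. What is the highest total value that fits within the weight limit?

$76

Check high-value combinations within 15 kg:
- vase+necklace: weight 12+3=15, value 50+26=76
- ring box+gold bar: weight 6+8=14, value 32+38=70
- necklace+gold bar: weight 3+8=11, value 26+38=64
- ring box+necklace: weight 6+3=9, value 32+26=58
Best: $76.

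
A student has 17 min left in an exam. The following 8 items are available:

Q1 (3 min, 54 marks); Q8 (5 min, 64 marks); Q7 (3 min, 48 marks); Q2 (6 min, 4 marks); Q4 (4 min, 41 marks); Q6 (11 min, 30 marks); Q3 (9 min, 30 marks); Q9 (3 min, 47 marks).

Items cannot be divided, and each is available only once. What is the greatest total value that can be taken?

This is a 0/1 knapsack; check combinations near the capacity.
- Q1+Q8+Q7+Q9: time 3+5+3+3=14, value 54+64+48+47=213
- Q1+Q8+Q7+Q4: time 3+5+3+4=15, value 54+64+48+41=207
- Q1+Q8+Q4+Q9: time 3+5+4+3=15, value 54+64+41+47=206
- Q8+Q7+Q4+Q9: time 5+3+4+3=15, value 64+48+41+47=200
Best: 213 marks.

213 marks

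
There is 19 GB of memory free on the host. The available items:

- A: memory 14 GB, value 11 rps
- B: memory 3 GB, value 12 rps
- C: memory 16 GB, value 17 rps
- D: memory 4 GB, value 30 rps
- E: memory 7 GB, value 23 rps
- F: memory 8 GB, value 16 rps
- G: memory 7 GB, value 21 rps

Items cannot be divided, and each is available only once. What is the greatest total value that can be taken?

Check high-value combinations within 19 GB:
- D+E+G: memory 4+7+7=18, value 30+23+21=74
- D+E+F: memory 4+7+8=19, value 30+23+16=69
- D+F+G: memory 4+8+7=19, value 30+16+21=67
Best: 74 rps.

74 rps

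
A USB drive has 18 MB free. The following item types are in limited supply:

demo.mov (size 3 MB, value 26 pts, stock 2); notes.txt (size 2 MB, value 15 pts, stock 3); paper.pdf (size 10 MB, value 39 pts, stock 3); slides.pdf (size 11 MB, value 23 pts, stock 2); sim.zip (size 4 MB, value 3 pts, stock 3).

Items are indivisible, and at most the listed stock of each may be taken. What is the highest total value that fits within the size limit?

106 pts

Best selections within size 18 and stock limits:
- 2×demo.mov + 1×notes.txt + 1×paper.pdf: size 18, value 106
- 2×demo.mov + 3×notes.txt + 1×sim.zip: size 16, value 100
Best: 106 pts.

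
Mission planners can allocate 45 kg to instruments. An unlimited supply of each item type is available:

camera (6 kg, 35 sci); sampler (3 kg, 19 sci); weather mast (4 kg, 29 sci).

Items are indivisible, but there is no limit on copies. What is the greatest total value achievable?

Best value-per-unit is weather mast at 29/4, and filling with it alone uses mass 11×4=44. No mix of the others beats 11×29 = 319.

319 sci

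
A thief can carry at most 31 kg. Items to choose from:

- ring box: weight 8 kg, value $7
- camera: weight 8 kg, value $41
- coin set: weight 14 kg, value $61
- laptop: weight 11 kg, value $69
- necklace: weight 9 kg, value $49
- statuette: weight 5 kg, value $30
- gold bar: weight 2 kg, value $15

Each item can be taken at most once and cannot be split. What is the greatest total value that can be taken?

$174

Check high-value combinations within 31 kg:
- camera+laptop+necklace+gold bar: weight 8+11+9+2=30, value 41+69+49+15=174
- laptop+necklace+statuette+gold bar: weight 11+9+5+2=27, value 69+49+30+15=163
- coin set+laptop+statuette: weight 14+11+5=30, value 61+69+30=160
Best: $174.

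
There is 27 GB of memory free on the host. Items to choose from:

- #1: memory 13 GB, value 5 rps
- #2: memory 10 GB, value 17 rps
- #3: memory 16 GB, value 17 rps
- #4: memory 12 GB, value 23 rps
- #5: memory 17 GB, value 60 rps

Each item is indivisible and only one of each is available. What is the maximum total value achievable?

Check high-value combinations within 27 GB:
- #2+#5: memory 10+17=27, value 17+60=77
- #5: memory 17, value 60
- #2+#4: memory 10+12=22, value 17+23=40
Best: 77 rps.

77 rps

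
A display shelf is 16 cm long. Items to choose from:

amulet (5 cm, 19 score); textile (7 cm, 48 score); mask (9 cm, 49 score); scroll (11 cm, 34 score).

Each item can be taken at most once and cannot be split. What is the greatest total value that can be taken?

97 score

Check high-value combinations within 16 cm:
- textile+mask: length 7+9=16, value 48+49=97
- amulet+mask: length 5+9=14, value 19+49=68
- amulet+textile: length 5+7=12, value 19+48=67
- amulet+scroll: length 5+11=16, value 19+34=53
- mask: length 9, value 49
Best: 97 score.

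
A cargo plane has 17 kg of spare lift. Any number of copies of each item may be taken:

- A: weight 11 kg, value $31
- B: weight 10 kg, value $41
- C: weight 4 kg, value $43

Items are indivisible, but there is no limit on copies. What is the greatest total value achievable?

$172

Best value-per-unit is C at 43/4, and filling with it alone uses weight 4×4=16. No mix of the others beats 4×43 = 172.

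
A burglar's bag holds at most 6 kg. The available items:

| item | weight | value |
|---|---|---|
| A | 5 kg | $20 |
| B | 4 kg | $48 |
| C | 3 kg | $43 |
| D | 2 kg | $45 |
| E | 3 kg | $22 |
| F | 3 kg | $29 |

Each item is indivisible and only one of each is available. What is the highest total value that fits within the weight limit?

$93

Check high-value combinations within 6 kg:
- B+D: weight 4+2=6, value 48+45=93
- C+D: weight 3+2=5, value 43+45=88
- D+F: weight 2+3=5, value 45+29=74
Best: $93.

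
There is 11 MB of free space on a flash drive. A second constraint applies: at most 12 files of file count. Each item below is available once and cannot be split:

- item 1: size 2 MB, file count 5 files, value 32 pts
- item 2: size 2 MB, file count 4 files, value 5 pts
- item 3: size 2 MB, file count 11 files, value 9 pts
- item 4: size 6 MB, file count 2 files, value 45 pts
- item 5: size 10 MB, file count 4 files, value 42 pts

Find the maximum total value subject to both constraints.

82 pts

Feasible sets respecting both limits:
- item 1+item 2+item 4: size 10, file count 11, value 82
- item 1+item 4: size 8, file count 7, value 77
- item 2+item 4: size 8, file count 6, value 50
Best: 82 pts.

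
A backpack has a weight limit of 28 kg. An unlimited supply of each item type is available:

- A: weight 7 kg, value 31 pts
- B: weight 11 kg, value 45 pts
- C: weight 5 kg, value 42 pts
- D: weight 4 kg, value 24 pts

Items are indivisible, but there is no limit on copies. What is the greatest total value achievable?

216 pts

Best value-per-unit is C at 42/5; filling with it alone gives 5×42 = 210.
Optimal mix: 4×C + 2×D → weight 28, value 216.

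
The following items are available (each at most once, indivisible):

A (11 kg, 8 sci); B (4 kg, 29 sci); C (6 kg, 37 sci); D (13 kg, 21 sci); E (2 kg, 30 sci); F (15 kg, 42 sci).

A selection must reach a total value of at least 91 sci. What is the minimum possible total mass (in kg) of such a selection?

12

Subsets with value ≥ 91, sorted by total mass:
- B+C+E: mass 12, value 96
- B+E+F: mass 21, value 101
- C+E+F: mass 23, value 109
Minimum mass: 12 kg.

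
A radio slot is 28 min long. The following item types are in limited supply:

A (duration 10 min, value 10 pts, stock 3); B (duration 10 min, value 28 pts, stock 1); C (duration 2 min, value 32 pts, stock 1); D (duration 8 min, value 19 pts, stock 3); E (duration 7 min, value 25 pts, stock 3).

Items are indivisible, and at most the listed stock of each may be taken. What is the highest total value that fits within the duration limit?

110 pts

Best selections within duration 28 and stock limits:
- 1×B + 1×C + 2×E: duration 26, value 110
- 1×C + 3×E: duration 23, value 107
- 1×B + 1×C + 1×D + 1×E: duration 27, value 104
- 1×C + 1×D + 2×E: duration 24, value 101
Best: 110 pts.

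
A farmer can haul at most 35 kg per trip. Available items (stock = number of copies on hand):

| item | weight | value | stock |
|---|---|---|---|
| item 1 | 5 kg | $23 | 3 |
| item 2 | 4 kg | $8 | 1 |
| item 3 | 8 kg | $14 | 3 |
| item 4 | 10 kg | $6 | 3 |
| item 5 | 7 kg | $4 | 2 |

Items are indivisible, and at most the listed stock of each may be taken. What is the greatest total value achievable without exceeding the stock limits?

Best selections within weight 35 and stock limits:
- 3×item 1 + 1×item 2 + 2×item 3: weight 35, value 105
- 3×item 1 + 2×item 3: weight 31, value 97
- 3×item 1 + 1×item 2 + 1×item 3 + 1×item 5: weight 34, value 95
Best: $105.

$105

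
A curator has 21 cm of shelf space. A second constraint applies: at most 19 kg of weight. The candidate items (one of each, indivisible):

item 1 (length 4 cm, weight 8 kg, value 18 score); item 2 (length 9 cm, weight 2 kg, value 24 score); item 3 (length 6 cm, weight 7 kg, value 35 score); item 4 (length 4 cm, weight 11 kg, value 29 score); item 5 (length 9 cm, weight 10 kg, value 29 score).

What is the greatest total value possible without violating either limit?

Feasible sets respecting both limits:
- item 1+item 2+item 3: length 19, weight 17, value 77
- item 3+item 4: length 10, weight 18, value 64
- item 3+item 5: length 15, weight 17, value 64
- item 2+item 3: length 15, weight 9, value 59
Best: 77 score.

77 score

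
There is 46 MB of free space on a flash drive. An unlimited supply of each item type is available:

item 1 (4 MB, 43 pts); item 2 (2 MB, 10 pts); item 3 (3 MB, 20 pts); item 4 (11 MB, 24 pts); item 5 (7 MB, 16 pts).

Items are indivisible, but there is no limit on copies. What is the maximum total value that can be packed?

Best value-per-unit is item 1 at 43/4; filling with it alone gives 11×43 = 473.
Optimal mix: 11×item 1 + 1×item 2 → size 46, value 483.

483 pts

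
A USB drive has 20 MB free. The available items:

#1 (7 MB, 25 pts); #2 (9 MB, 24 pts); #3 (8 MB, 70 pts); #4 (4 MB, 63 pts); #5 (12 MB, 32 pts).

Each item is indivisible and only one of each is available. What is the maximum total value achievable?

158 pts

Check high-value combinations within 20 MB:
- #1+#3+#4: size 7+8+4=19, value 25+70+63=158
- #3+#4: size 8+4=12, value 70+63=133
- #1+#2+#4: size 7+9+4=20, value 25+24+63=112
- #3+#5: size 8+12=20, value 70+32=102
Best: 158 pts.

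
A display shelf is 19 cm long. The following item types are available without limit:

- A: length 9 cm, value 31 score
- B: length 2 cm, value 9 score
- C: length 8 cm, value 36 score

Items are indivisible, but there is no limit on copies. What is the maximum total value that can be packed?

81 score

Best value-per-unit is B at 9/2, and filling with it alone uses length 9×2=18. No mix of the others beats 9×9 = 81.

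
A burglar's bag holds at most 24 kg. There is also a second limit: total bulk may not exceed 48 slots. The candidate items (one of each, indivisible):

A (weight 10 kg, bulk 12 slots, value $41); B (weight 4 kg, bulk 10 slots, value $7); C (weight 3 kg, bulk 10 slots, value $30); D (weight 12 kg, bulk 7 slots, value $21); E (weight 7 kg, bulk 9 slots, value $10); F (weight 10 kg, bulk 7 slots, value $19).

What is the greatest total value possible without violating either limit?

Feasible sets respecting both limits:
- A+C+F: weight 23, bulk 29, value 90
- A+B+C+E: weight 24, bulk 41, value 88
- A+C+E: weight 20, bulk 31, value 81
Best: $90.

$90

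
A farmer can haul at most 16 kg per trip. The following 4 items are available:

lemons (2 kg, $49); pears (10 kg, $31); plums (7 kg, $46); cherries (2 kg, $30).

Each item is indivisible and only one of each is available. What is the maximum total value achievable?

$125

Check high-value combinations within 16 kg:
- lemons+plums+cherries: weight 2+7+2=11, value 49+46+30=125
- lemons+pears+cherries: weight 2+10+2=14, value 49+31+30=110
- lemons+plums: weight 2+7=9, value 49+46=95
- lemons+pears: weight 2+10=12, value 49+31=80
- lemons+cherries: weight 2+2=4, value 49+30=79
Best: $125.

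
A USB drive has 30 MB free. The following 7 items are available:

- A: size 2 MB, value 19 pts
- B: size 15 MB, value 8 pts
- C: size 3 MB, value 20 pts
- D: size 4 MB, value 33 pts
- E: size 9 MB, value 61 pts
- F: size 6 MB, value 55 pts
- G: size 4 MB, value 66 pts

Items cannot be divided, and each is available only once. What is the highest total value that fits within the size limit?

Check high-value combinations within 30 MB:
- A+C+D+E+F+G: size 2+3+4+9+6+4=28, value 19+20+33+61+55+66=254
- C+D+E+F+G: size 3+4+9+6+4=26, value 20+33+61+55+66=235
- A+D+E+F+G: size 2+4+9+6+4=25, value 19+33+61+55+66=234
- A+C+E+F+G: size 2+3+9+6+4=24, value 19+20+61+55+66=221
Best: 254 pts.

254 pts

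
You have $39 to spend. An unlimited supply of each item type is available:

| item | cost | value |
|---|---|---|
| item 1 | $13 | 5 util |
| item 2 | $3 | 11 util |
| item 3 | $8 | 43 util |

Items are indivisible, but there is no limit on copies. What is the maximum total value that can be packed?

194 util

Best value-per-unit is item 3 at 43/8; filling with it alone gives 4×43 = 172.
Optimal mix: 2×item 2 + 4×item 3 → cost 38, value 194.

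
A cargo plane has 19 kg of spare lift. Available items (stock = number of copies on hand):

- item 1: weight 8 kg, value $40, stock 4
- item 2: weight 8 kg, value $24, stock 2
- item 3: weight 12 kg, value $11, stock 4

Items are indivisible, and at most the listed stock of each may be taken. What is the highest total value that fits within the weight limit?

Best selections within weight 19 and stock limits:
- 2×item 1: weight 16, value 80
- 1×item 1 + 1×item 2: weight 16, value 64
- 2×item 2: weight 16, value 48
- 1×item 1: weight 8, value 40
Best: $80.

$80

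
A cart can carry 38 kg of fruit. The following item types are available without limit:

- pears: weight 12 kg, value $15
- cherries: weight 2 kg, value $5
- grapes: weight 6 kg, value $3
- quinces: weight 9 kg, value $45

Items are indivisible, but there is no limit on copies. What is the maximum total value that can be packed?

$185

Best value-per-unit is quinces at 45/9; filling with it alone gives 4×45 = 180.
Optimal mix: 1×cherries + 4×quinces → weight 38, value 185.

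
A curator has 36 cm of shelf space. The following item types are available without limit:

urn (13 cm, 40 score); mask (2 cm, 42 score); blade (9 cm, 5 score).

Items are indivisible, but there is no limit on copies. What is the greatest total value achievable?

756 score

Best value-per-unit is mask at 42/2, and filling with it alone uses length 18×2=36. No mix of the others beats 18×42 = 756.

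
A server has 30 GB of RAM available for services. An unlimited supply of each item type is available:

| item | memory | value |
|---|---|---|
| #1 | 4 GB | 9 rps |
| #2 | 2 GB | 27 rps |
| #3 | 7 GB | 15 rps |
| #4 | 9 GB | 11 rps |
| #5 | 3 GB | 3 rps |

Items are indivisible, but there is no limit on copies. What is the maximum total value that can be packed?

Best value-per-unit is #2 at 27/2, and filling with it alone uses memory 15×2=30. No mix of the others beats 15×27 = 405.

405 rps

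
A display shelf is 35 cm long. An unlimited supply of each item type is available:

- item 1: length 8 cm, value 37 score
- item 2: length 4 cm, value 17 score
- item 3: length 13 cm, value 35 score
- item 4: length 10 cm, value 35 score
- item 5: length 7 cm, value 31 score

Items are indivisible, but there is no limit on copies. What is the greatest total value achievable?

159 score

Best value-per-unit is item 1 at 37/8; filling with it alone gives 4×37 = 148.
Optimal mix: 3×item 1 + 1×item 2 + 1×item 5 → length 35, value 159.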